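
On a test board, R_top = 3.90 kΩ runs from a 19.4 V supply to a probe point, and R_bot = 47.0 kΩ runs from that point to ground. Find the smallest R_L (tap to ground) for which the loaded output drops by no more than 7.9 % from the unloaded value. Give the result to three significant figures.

Output resistance R_th = R_top‖R_bot = (3.90 × 47.0)/50.90 = 3.601 kΩ.
The fractional drop is R_th/(R_th + R_L); requiring this ≤ 0.0790 gives R_L ≥ R_th(1/0.0790 − 1) = 3.601 × 11.66 = 42.0 kΩ.

R_L(min) ≈ 42.0 kΩ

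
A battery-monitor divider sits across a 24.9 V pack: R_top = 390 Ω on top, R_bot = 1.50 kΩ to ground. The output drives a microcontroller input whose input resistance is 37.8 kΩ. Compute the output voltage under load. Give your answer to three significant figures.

V_out ≈ 19.6 V

The load sits in parallel with R_bot: R_bot‖R_L = (1500 × 37800) / (1500 + 37800) = 1443 Ω.
V_out = 24.9 × 1443 / (390 + 1443) = 24.9 × 1443/1833 = 19.6 V.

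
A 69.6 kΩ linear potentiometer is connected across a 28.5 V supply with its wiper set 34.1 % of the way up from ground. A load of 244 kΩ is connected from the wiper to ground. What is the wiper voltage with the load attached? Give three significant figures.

V ≈ 9.13 V

The wiper splits the pot into (1−α)R = 45.87 kΩ above and αR = 23.73 kΩ below.
Lower section ‖ load = 21.63 kΩ.
V_wiper = 28.5 × 21.63/(45.87 + 21.63) = 9.13 V.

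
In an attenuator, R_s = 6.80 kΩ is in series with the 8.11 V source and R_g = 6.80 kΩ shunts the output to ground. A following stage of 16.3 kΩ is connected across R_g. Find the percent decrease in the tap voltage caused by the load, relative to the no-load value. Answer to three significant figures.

Unloaded V = 8.11 × 6.80/13.60 = 4.055 V.
Loaded: R_g‖R_L = 4.798 kΩ, giving V = 8.11 × 4.798/11.60 = 3.355 V.
Drop = (4.055 − 3.355) / 4.055 = 17.3 %.

17.3 %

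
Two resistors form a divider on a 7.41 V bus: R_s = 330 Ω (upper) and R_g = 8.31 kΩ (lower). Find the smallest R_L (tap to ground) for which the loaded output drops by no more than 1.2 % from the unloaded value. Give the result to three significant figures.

R_L(min) ≈ 26.1 kΩ

Output resistance R_th = R_s‖R_g = (330 × 8310)/8640 = 317.4 Ω.
The fractional drop is R_th/(R_th + R_L); requiring this ≤ 0.0120 gives R_L ≥ R_th(1/0.0120 − 1) = 317.4 × 82.33 = 26.1 kΩ.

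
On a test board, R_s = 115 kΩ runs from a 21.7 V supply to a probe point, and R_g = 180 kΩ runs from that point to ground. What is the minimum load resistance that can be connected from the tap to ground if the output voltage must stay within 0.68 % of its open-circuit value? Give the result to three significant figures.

Output resistance R_th = R_s‖R_g = (115 × 180)/295.0 = 70.17 kΩ.
The fractional drop is R_th/(R_th + R_L); requiring this ≤ 0.00680 gives R_L ≥ R_th(1/0.00680 − 1) = 70.17 × 146.1 = 10.2 MΩ.

R_L(min) ≈ 10.2 MΩ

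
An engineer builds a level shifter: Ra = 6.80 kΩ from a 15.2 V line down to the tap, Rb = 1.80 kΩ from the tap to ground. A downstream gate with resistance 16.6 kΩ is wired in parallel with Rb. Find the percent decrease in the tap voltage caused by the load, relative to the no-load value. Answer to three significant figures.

7.90 %

The divider's output (Thévenin) resistance is Ra‖Rb = 1.423 kΩ.
Fractional drop under load = R_th/(R_th + R_L) = 1.423 / (1.423 + 16.6) = 0.07897.
So the output falls by 7.90 %.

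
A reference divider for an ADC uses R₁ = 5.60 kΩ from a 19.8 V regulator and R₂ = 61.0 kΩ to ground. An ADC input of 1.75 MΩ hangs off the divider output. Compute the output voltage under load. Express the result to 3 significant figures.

The load sits in parallel with R₂: R₂‖R_L = (61.0 × 1750) / (61.0 + 1750) = 58.95 kΩ.
V_out = 19.8 × 58.95 / (5.60 + 58.95) = 19.8 × 58.95/64.55 = 18.1 V.
(Unloaded it would have been 18.1 V.)

V_out ≈ 18.1 V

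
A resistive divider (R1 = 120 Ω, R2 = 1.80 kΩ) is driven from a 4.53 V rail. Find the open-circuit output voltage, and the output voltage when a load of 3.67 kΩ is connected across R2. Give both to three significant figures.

Open-circuit: V = 4.53 × 1800/(120 + 1800) = 4.25 V.
With the load, R2 becomes R2‖R_L = 1208 Ω, so V = 4.53 × 1208/1328 = 4.12 V.

Unloaded: 4.25 V; loaded: 4.12 V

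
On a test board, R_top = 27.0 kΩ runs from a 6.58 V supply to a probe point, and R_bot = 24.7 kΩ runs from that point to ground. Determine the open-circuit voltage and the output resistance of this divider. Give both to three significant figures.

V_th = 3.14 V, R_th = 12.9 kΩ

V_th is the open-circuit tap voltage: 6.58 × 24.7/(27.0 + 24.7) = 3.14 V.
With the supply zeroed, R_top and R_bot appear in parallel from the tap: R_th = R_top‖R_bot = (27.0 × 24.7)/51.70 = 12.9 kΩ.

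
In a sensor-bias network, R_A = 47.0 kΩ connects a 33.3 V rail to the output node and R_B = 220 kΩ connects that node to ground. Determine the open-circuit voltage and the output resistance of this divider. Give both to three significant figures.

V_th = 27.4 V, R_th = 38.7 kΩ

V_th is the open-circuit tap voltage: 33.3 × 220/(47.0 + 220) = 27.4 V.
With the supply zeroed, R_A and R_B appear in parallel from the tap: R_th = R_A‖R_B = (47.0 × 220)/267.0 = 38.7 kΩ.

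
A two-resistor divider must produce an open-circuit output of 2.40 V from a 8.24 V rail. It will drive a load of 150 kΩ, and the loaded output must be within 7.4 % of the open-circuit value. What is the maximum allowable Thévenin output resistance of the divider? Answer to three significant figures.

Loading drop = R_th/(R_th + R_L) ≤ 0.0740, so R_th ≤ R_L · ε/(1−ε) = 150 kΩ × 0.0740/0.9260 = 12.0 kΩ.
(Any R1, R2 with R2/(R1+R2) = 0.291 and R1‖R2 ≤ 12.0 kΩ will meet the spec.)

R_th ≤ 12.0 kΩ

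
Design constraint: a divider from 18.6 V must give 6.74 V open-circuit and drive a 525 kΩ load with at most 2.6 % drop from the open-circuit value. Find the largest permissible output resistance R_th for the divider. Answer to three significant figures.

Loading drop = R_th/(R_th + R_L) ≤ 0.0260, so R_th ≤ R_L · ε/(1−ε) = 525 kΩ × 0.0260/0.9740 = 14.0 kΩ.
(Any R1, R2 with R2/(R1+R2) = 0.362 and R1‖R2 ≤ 14.0 kΩ will meet the spec.)

R_th ≤ 14.0 kΩ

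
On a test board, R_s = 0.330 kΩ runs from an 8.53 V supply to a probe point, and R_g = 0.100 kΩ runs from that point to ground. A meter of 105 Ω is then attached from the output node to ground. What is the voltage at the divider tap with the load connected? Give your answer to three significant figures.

The load sits in parallel with R_g: R_g‖R_L = (100 × 105) / (100 + 105) = 51.22 Ω.
V_out = 8.53 × 51.22 / (330 + 51.22) = 8.53 × 51.22/381.2 = 1.15 V.
(Unloaded it would have been 1.98 V.)

V_out ≈ 1.15 V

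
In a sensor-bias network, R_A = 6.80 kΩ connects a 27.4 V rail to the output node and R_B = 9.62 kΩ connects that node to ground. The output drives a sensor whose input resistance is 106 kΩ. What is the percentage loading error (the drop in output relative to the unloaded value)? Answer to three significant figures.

The divider's output (Thévenin) resistance is R_A‖R_B = 3.984 kΩ.
Fractional drop under load = R_th/(R_th + R_L) = 3.984 / (3.984 + 106) = 0.03622.
So the output falls by 3.62 %.

3.62 %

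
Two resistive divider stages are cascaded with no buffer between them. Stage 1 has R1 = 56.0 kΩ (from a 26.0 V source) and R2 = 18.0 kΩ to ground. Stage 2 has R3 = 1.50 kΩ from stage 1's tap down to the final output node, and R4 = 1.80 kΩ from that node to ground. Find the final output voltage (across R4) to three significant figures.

Stage 2 presents R3+R4 = 3.300 kΩ as a load on stage 1's tap.
Stage 1's lower leg becomes R2‖(R3+R4) = 2.789 kΩ, so V_mid = 26.0 × 2.789/58.79 = 1.233 V.
Stage 2 is itself unloaded: V_out = V_mid × R4/(R3+R4) = 1.233 × 1.80/3.300 = 0.673 V.

V_out ≈ 0.673 V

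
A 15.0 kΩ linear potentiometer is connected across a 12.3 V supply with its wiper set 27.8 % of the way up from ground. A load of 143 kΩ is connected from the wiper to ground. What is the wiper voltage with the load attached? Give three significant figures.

The wiper splits the pot into (1−α)R = 10.83 kΩ above and αR = 4.170 kΩ below.
Lower section ‖ load = 4.052 kΩ.
V_wiper = 12.3 × 4.052/(10.83 + 4.052) = 3.35 V.

V ≈ 3.35 V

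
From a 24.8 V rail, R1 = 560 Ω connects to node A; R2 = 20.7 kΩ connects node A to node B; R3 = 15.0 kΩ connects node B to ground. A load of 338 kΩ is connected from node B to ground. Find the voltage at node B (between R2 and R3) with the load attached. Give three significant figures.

V ≈ 10.0 V

At node B, R3 is in parallel with the load: R3‖R_L = 14360 Ω.
Below node A the resistance is R2 + (R3‖R_L) = 35060 Ω, so V_A = 24.8 × 35060/35620 = 24.41 V.
Then V_B = V_A × (R3‖R_L)/(R2 + R3‖R_L) = 24.41 × 14360/35060 = 10.0 V.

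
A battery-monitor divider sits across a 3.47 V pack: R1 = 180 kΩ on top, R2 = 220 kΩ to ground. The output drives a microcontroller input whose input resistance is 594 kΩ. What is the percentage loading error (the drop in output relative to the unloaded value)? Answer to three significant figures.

The divider's output (Thévenin) resistance is R1‖R2 = 99.00 kΩ.
Fractional drop under load = R_th/(R_th + R_L) = 99.00 / (99.00 + 594) = 0.1429.
So the output falls by 14.3 %.

14.3 %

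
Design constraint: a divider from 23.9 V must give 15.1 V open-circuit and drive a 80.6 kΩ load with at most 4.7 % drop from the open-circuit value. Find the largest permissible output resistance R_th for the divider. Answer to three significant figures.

R_th ≤ 3.98 kΩ

Loading drop = R_th/(R_th + R_L) ≤ 0.0470, so R_th ≤ R_L · ε/(1−ε) = 80.6 kΩ × 0.0470/0.9530 = 3.98 kΩ.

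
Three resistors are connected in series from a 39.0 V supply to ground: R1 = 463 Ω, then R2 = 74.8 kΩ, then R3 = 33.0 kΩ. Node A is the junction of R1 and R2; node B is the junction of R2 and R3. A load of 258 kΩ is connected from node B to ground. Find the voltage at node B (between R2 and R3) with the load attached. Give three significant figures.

At node B, R3 is in parallel with the load: R3‖R_L = 29260 Ω.
Below node A the resistance is R2 + (R3‖R_L) = 104100 Ω, so V_A = 39.0 × 104100/104500 = 38.83 V.
Then V_B = V_A × (R3‖R_L)/(R2 + R3‖R_L) = 38.83 × 29260/104100 = 10.9 V.

V ≈ 10.9 V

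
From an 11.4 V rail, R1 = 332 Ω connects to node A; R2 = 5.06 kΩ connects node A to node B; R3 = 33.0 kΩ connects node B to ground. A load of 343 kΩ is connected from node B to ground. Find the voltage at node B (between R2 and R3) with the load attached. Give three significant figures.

V ≈ 9.67 V

At node B, R3 is in parallel with the load: R3‖R_L = 30100 Ω.
Below node A the resistance is R2 + (R3‖R_L) = 35160 Ω, so V_A = 11.4 × 35160/35500 = 11.29 V.
Then V_B = V_A × (R3‖R_L)/(R2 + R3‖R_L) = 11.29 × 30100/35160 = 9.67 V.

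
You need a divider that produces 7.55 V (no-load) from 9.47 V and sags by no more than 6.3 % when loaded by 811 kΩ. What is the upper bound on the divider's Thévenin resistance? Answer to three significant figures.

Loading drop = R_th/(R_th + R_L) ≤ 0.0630, so R_th ≤ R_L · ε/(1−ε) = 811 kΩ × 0.0630/0.9370 = 54.5 kΩ.

R_th ≤ 54.5 kΩ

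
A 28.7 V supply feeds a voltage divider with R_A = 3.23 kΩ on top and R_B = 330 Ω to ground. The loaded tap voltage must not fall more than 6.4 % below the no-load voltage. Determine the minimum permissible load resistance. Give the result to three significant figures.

Output resistance R_th = R_A‖R_B = (3230 × 330)/3560 = 299.4 Ω.
The fractional drop is R_th/(R_th + R_L); requiring this ≤ 0.0640 gives R_L ≥ R_th(1/0.0640 − 1) = 299.4 × 14.62 = 4.38 kΩ.

R_L(min) ≈ 4.38 kΩ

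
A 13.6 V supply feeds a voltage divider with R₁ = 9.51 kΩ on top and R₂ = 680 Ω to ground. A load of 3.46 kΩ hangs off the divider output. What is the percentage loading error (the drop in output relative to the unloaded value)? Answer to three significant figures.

The divider's output (Thévenin) resistance is R₁‖R₂ = 634.6 Ω.
Fractional drop under load = R_th/(R_th + R_L) = 634.6 / (634.6 + 3460) = 0.1550.
So the output falls by 15.5 %.

15.5 %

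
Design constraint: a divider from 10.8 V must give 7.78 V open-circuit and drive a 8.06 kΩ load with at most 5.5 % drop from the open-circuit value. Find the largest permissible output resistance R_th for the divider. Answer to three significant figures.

Loading drop = R_th/(R_th + R_L) ≤ 0.0550, so R_th ≤ R_L · ε/(1−ε) = 8.06 kΩ × 0.0550/0.9450 = 469 Ω.

R_th ≤ 469 Ω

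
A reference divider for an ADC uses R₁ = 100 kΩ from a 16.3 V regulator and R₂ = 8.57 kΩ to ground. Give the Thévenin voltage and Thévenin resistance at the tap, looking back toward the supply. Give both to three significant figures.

V_th = 1.29 V, R_th = 7.89 kΩ

V_th is the open-circuit tap voltage: 16.3 × 8.57/(100 + 8.57) = 1.29 V.
With the supply zeroed, R₁ and R₂ appear in parallel from the tap: R_th = R₁‖R₂ = (100 × 8.57)/108.6 = 7.89 kΩ.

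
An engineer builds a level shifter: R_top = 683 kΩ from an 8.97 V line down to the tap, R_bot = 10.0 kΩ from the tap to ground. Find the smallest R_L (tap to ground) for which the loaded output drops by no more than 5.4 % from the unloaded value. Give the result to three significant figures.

R_L(min) ≈ 173 kΩ

Output resistance R_th = R_top‖R_bot = (683 × 10.0)/693.0 = 9.856 kΩ.
The fractional drop is R_th/(R_th + R_L); requiring this ≤ 0.0540 gives R_L ≥ R_th(1/0.0540 − 1) = 9.856 × 17.52 = 173 kΩ.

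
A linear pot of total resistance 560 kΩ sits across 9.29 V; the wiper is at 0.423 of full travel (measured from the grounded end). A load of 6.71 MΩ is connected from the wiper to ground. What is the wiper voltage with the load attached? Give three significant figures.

The wiper splits the pot into (1−α)R = 323.1 kΩ above and αR = 236.9 kΩ below.
Lower section ‖ load = 228.8 kΩ.
V_wiper = 9.29 × 228.8/(323.1 + 228.8) = 3.85 V.

V ≈ 3.85 V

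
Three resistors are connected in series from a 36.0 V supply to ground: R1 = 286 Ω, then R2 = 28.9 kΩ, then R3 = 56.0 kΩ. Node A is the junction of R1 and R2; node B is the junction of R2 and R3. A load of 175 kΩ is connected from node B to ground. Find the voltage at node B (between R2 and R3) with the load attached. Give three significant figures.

V ≈ 21.3 V

At node B, R3 is in parallel with the load: R3‖R_L = 42420 Ω.
Below node A the resistance is R2 + (R3‖R_L) = 71320 Ω, so V_A = 36.0 × 71320/71610 = 35.86 V.
Then V_B = V_A × (R3‖R_L)/(R2 + R3‖R_L) = 35.86 × 42420/71320 = 21.3 V.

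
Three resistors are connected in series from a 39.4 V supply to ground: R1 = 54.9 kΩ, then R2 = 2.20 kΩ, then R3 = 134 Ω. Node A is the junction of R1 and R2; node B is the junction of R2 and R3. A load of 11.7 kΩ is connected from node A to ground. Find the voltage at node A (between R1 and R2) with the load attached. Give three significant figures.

Below node A the series string R2+R3 = 2334 Ω sits in parallel with the 11700 Ω load: 1946 Ω.
V_A = 39.4 × 1946/(54900 + 1946) = 1.35 V.

V ≈ 1.35 V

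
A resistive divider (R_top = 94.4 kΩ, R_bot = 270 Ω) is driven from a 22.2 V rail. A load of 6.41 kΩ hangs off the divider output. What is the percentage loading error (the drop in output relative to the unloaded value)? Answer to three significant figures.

4.03 %

The divider's output (Thévenin) resistance is R_top‖R_bot = 269.2 Ω.
Fractional drop under load = R_th/(R_th + R_L) = 269.2 / (269.2 + 6410) = 0.04031.
So the output falls by 4.03 %.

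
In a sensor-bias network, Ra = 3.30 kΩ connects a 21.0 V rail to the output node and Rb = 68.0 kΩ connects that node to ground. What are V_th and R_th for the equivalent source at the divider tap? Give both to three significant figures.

V_th is the open-circuit tap voltage: 21.0 × 68.0/(3.30 + 68.0) = 20.0 V.
With the supply zeroed, Ra and Rb appear in parallel from the tap: R_th = Ra‖Rb = (3.30 × 68.0)/71.30 = 3.15 kΩ.

V_th = 20.0 V, R_th = 3.15 kΩ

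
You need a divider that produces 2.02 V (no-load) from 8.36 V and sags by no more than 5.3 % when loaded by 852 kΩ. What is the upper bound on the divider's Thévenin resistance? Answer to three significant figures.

R_th ≤ 47.7 kΩ

Loading drop = R_th/(R_th + R_L) ≤ 0.0530, so R_th ≤ R_L · ε/(1−ε) = 852 kΩ × 0.0530/0.9470 = 47.7 kΩ.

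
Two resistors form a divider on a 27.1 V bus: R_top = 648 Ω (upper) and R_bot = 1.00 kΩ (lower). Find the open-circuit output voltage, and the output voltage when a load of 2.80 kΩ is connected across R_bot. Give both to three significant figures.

Unloaded: 16.4 V; loaded: 14.4 V

Open-circuit: V = 27.1 × 1000/(648 + 1000) = 16.4 V.
With the load, R_bot becomes R_bot‖R_L = 736.8 Ω, so V = 27.1 × 736.8/1385 = 14.4 V.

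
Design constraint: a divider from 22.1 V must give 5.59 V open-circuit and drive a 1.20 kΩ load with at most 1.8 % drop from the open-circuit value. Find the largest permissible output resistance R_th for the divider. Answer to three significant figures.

R_th ≤ 22.0 Ω

Loading drop = R_th/(R_th + R_L) ≤ 0.0180, so R_th ≤ R_L · ε/(1−ε) = 1.20 kΩ × 0.0180/0.9820 = 22.0 Ω.
(Any R1, R2 with R2/(R1+R2) = 0.253 and R1‖R2 ≤ 22.0 Ω will meet the spec.)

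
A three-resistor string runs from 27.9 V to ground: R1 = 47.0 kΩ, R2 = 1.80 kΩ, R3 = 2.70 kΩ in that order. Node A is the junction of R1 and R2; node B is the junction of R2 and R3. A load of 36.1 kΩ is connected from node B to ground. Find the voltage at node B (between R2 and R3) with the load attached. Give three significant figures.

At node B, R3 is in parallel with the load: R3‖R_L = 2.512 kΩ.
Below node A the resistance is R2 + (R3‖R_L) = 4.312 kΩ, so V_A = 27.9 × 4.312/51.31 = 2.345 V.
Then V_B = V_A × (R3‖R_L)/(R2 + R3‖R_L) = 2.345 × 2.512/4.312 = 1.37 V.

V ≈ 1.37 V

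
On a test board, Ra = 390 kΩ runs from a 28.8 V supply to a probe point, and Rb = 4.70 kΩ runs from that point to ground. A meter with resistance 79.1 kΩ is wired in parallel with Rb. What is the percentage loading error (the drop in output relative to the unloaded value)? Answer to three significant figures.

The divider's output (Thévenin) resistance is Ra‖Rb = 4.644 kΩ.
Fractional drop under load = R_th/(R_th + R_L) = 4.644 / (4.644 + 79.1) = 0.05546.
So the output falls by 5.55 %.

5.55 %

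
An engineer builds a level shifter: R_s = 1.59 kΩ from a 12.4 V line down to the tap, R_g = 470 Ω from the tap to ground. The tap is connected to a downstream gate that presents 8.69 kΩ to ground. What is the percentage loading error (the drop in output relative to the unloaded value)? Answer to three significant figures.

The divider's output (Thévenin) resistance is R_s‖R_g = 362.8 Ω.
Fractional drop under load = R_th/(R_th + R_L) = 362.8 / (362.8 + 8690) = 0.04007.
So the output falls by 4.01 %.

4.01 %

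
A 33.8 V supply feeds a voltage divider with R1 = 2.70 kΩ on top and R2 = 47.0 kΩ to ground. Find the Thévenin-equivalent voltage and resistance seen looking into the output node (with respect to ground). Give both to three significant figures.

V_th = 32.0 V, R_th = 2.55 kΩ

V_th is the open-circuit tap voltage: 33.8 × 47.0/(2.70 + 47.0) = 32.0 V.
With the supply zeroed, R1 and R2 appear in parallel from the tap: R_th = R1‖R2 = (2.70 × 47.0)/49.70 = 2.55 kΩ.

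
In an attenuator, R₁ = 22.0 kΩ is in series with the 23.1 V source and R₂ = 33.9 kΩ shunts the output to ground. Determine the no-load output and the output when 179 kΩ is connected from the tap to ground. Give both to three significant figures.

Open-circuit: V = 23.1 × 33.9/(22.0 + 33.9) = 14.0 V.
With the load, R₂ becomes R₂‖R_L = 28.50 kΩ, so V = 23.1 × 28.50/50.50 = 13.0 V.

Unloaded: 14.0 V; loaded: 13.0 V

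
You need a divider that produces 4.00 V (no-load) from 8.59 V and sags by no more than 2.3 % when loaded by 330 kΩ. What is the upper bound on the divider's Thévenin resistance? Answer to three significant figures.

Loading drop = R_th/(R_th + R_L) ≤ 0.0230, so R_th ≤ R_L · ε/(1−ε) = 330 kΩ × 0.0230/0.9770 = 7.77 kΩ.

R_th ≤ 7.77 kΩ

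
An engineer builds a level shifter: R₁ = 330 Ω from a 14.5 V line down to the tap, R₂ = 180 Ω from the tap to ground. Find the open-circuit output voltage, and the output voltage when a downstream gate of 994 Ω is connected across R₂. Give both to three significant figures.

Open-circuit: V = 14.5 × 180/(330 + 180) = 5.12 V.
With the load, R₂ becomes R₂‖R_L = 152.4 Ω, so V = 14.5 × 152.4/482.4 = 4.58 V.

Unloaded: 5.12 V; loaded: 4.58 V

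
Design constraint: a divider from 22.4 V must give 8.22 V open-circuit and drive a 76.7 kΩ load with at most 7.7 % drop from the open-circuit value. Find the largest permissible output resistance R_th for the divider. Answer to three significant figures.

R_th ≤ 6.40 kΩ

Loading drop = R_th/(R_th + R_L) ≤ 0.0770, so R_th ≤ R_L · ε/(1−ε) = 76.7 kΩ × 0.0770/0.9230 = 6.40 kΩ.
(Any R1, R2 with R2/(R1+R2) = 0.367 and R1‖R2 ≤ 6.40 kΩ will meet the spec.)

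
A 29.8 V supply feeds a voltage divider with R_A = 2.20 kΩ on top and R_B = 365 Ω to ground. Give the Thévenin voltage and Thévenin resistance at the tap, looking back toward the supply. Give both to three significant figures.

V_th = 4.24 V, R_th = 313 Ω

V_th is the open-circuit tap voltage: 29.8 × 365/(2200 + 365) = 4.24 V.
With the supply zeroed, R_A and R_B appear in parallel from the tap: R_th = R_A‖R_B = (2200 × 365)/2565 = 313 Ω.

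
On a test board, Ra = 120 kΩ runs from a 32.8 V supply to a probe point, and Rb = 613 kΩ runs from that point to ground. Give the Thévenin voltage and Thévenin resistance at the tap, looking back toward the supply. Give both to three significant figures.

V_th = 27.4 V, R_th = 100 kΩ

V_th is the open-circuit tap voltage: 32.8 × 613/(120 + 613) = 27.4 V.
With the supply zeroed, Ra and Rb appear in parallel from the tap: R_th = Ra‖Rb = (120 × 613)/733.0 = 100 kΩ.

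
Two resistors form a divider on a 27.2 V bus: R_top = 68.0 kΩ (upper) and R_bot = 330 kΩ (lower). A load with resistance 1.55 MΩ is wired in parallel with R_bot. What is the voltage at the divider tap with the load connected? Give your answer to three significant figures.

The load sits in parallel with R_bot: R_bot‖R_L = (330 × 1550) / (330 + 1550) = 272.1 kΩ.
V_out = 27.2 × 272.1 / (68.0 + 272.1) = 27.2 × 272.1/340.1 = 21.8 V.

V_out ≈ 21.8 V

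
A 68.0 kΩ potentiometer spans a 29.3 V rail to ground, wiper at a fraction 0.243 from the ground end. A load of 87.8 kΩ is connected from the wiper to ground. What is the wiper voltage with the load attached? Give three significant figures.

The wiper splits the pot into (1−α)R = 51.48 kΩ above and αR = 16.52 kΩ below.
Lower section ‖ load = 13.91 kΩ.
V_wiper = 29.3 × 13.91/(51.48 + 13.91) = 6.23 V.

V ≈ 6.23 V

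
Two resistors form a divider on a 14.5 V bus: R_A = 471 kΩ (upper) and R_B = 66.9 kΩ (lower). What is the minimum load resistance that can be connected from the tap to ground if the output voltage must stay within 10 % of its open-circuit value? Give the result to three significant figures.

R_L(min) ≈ 527 kΩ

Output resistance R_th = R_A‖R_B = (471 × 66.9)/537.9 = 58.58 kΩ.
The fractional drop is R_th/(R_th + R_L); requiring this ≤ 0.100 gives R_L ≥ R_th(1/0.100 − 1) = 58.58 × 9.000 = 527 kΩ.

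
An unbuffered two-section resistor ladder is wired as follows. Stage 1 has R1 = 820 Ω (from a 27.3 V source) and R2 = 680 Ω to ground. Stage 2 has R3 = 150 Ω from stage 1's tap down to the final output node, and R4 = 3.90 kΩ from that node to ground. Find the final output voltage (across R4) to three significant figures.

V_out ≈ 10.9 V

Stage 2 presents R3+R4 = 4050 Ω as a load on stage 1's tap.
Stage 1's lower leg becomes R2‖(R3+R4) = 582.2 Ω, so V_mid = 27.3 × 582.2/1402 = 11.34 V.
Stage 2 is itself unloaded: V_out = V_mid × R4/(R3+R4) = 11.34 × 3900/4050 = 10.9 V.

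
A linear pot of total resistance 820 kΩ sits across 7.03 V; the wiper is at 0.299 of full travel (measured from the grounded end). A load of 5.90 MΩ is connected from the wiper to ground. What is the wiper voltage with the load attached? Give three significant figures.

V ≈ 2.04 V

The wiper splits the pot into (1−α)R = 574.8 kΩ above and αR = 245.2 kΩ below.
Lower section ‖ load = 235.4 kΩ.
V_wiper = 7.03 × 235.4/(574.8 + 235.4) = 2.04 V.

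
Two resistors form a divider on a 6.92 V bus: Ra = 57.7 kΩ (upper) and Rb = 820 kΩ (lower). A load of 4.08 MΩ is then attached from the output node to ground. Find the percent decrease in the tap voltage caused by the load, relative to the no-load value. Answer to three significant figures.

1.30 %

The divider's output (Thévenin) resistance is Ra‖Rb = 53.91 kΩ.
Fractional drop under load = R_th/(R_th + R_L) = 53.91 / (53.91 + 4080) = 0.01304.
So the output falls by 1.30 %.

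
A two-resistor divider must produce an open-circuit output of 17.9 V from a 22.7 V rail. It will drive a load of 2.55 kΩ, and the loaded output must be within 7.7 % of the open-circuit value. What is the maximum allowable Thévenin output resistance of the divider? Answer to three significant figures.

Loading drop = R_th/(R_th + R_L) ≤ 0.0770, so R_th ≤ R_L · ε/(1−ε) = 2.55 kΩ × 0.0770/0.9230 = 213 Ω.
(Any R1, R2 with R2/(R1+R2) = 0.789 and R1‖R2 ≤ 213 Ω will meet the spec.)

R_th ≤ 213 Ω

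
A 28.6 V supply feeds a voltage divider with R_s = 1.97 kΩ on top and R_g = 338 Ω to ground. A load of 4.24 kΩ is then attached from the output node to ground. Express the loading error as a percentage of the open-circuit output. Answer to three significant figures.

6.37 %

The divider's output (Thévenin) resistance is R_s‖R_g = 288.5 Ω.
Fractional drop under load = R_th/(R_th + R_L) = 288.5 / (288.5 + 4240) = 0.06371.
So the output falls by 6.37 %.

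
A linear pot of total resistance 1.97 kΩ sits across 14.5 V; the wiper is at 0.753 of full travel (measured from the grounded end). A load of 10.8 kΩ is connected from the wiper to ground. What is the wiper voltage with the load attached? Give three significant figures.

V ≈ 10.6 V

The wiper splits the pot into (1−α)R = 486.6 Ω above and αR = 1483 Ω below.
Lower section ‖ load = 1304 Ω.
V_wiper = 14.5 × 1304/(486.6 + 1304) = 10.6 V.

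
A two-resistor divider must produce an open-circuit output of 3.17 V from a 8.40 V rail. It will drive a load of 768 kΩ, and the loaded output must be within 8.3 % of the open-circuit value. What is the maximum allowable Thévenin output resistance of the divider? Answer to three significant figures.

Loading drop = R_th/(R_th + R_L) ≤ 0.0830, so R_th ≤ R_L · ε/(1−ε) = 768 kΩ × 0.0830/0.9170 = 69.5 kΩ.

R_th ≤ 69.5 kΩ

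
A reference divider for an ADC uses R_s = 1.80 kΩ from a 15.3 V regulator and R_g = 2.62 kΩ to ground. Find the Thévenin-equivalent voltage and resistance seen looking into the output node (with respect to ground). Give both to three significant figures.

V_th is the open-circuit tap voltage: 15.3 × 2.62/(1.80 + 2.62) = 9.07 V.
With the supply zeroed, R_s and R_g appear in parallel from the tap: R_th = R_s‖R_g = (1.80 × 2.62)/4.420 = 1.07 kΩ.

V_th = 9.07 V, R_th = 1.07 kΩ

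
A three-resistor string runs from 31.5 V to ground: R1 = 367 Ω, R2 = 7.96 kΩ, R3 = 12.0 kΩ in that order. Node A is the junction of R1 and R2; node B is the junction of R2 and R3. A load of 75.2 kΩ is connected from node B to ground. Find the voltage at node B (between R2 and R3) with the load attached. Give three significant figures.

V ≈ 17.5 V

At node B, R3 is in parallel with the load: R3‖R_L = 10350 Ω.
Below node A the resistance is R2 + (R3‖R_L) = 18310 Ω, so V_A = 31.5 × 18310/18680 = 30.88 V.
Then V_B = V_A × (R3‖R_L)/(R2 + R3‖R_L) = 30.88 × 10350/18310 = 17.5 V.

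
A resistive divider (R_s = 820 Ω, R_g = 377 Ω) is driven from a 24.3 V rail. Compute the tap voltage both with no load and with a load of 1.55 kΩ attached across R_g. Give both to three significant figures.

Unloaded: 7.65 V; loaded: 6.56 V

Open-circuit: V = 24.3 × 377/(820 + 377) = 7.65 V.
With the load, R_g becomes R_g‖R_L = 303.2 Ω, so V = 24.3 × 303.2/1123 = 6.56 V.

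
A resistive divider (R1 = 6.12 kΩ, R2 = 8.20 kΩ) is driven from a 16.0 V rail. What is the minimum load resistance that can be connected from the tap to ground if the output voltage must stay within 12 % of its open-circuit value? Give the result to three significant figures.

R_L(min) ≈ 25.7 kΩ

Output resistance R_th = R1‖R2 = (6.12 × 8.20)/14.32 = 3.504 kΩ.
The fractional drop is R_th/(R_th + R_L); requiring this ≤ 0.120 gives R_L ≥ R_th(1/0.120 − 1) = 3.504 × 7.333 = 25.7 kΩ.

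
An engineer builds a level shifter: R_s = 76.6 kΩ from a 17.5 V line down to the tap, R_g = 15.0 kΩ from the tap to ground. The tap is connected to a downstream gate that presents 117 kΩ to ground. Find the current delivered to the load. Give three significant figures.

R_g‖R_L = 13.30 kΩ; V_out = 17.5 × 13.30/89.90 = 2.588 V.
I_L = V_out / R_L = 2.588 / 117 kΩ = 0.0221 mA.

I_L ≈ 0.0221 mA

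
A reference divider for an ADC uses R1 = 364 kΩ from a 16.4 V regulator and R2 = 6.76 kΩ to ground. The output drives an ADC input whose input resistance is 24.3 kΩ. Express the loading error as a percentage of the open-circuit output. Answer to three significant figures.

Unloaded V = 16.4 × 6.76/370.8 = 0.2990 V.
Loaded: R2‖R_L = 5.289 kΩ, giving V = 16.4 × 5.289/369.3 = 0.2349 V.
Drop = (0.2990 − 0.2349) / 0.2990 = 21.5 %.

21.5 %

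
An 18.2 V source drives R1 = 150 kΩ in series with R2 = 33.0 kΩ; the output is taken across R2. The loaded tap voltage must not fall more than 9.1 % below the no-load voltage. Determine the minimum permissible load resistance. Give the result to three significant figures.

R_L(min) ≈ 270 kΩ

Output resistance R_th = R1‖R2 = (150 × 33.0)/183.0 = 27.05 kΩ.
The fractional drop is R_th/(R_th + R_L); requiring this ≤ 0.0910 gives R_L ≥ R_th(1/0.0910 − 1) = 27.05 × 9.989 = 270 kΩ.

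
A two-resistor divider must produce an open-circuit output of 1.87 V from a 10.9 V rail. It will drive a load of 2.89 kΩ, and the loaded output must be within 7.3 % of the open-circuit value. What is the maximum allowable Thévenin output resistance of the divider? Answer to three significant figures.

Loading drop = R_th/(R_th + R_L) ≤ 0.0730, so R_th ≤ R_L · ε/(1−ε) = 2.89 kΩ × 0.0730/0.9270 = 228 Ω.
(Any R1, R2 with R2/(R1+R2) = 0.172 and R1‖R2 ≤ 228 Ω will meet the spec.)

R_th ≤ 228 Ω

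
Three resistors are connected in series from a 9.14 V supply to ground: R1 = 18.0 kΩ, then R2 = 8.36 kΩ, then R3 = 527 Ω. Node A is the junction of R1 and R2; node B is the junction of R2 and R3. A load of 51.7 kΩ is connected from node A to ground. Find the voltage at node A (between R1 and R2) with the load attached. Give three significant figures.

Below node A the series string R2+R3 = 8887 Ω sits in parallel with the 51700 Ω load: 7583 Ω.
V_A = 9.14 × 7583/(18000 + 7583) = 2.71 V.

V ≈ 2.71 V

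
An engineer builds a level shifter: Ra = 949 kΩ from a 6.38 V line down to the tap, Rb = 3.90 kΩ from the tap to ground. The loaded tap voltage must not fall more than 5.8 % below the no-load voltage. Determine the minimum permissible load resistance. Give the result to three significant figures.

R_L(min) ≈ 63.1 kΩ

Output resistance R_th = Ra‖Rb = (949 × 3.90)/952.9 = 3.884 kΩ.
The fractional drop is R_th/(R_th + R_L); requiring this ≤ 0.0580 gives R_L ≥ R_th(1/0.0580 − 1) = 3.884 × 16.24 = 63.1 kΩ.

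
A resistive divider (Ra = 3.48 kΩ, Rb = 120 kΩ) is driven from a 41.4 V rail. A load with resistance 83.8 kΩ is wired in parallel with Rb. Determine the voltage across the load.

The load sits in parallel with Rb: Rb‖R_L = (120 × 83.8) / (120 + 83.8) = 49.34 kΩ.
V_out = 41.4 × 49.34 / (3.48 + 49.34) = 41.4 × 49.34/52.82 = 38.7 V.
(Unloaded it would have been 40.2 V.)

V_out ≈ 38.7 V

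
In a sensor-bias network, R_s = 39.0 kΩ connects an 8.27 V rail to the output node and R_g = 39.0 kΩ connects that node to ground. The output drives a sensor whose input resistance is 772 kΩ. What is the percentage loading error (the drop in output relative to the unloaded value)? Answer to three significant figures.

2.46 %

The divider's output (Thévenin) resistance is R_s‖R_g = 19.50 kΩ.
Fractional drop under load = R_th/(R_th + R_L) = 19.50 / (19.50 + 772) = 0.02464.
So the output falls by 2.46 %.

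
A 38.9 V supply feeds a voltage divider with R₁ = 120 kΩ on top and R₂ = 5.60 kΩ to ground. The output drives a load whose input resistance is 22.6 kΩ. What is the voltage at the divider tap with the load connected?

V_out ≈ 1.40 V

The load sits in parallel with R₂: R₂‖R_L = (5.60 × 22.6) / (5.60 + 22.6) = 4.488 kΩ.
V_out = 38.9 × 4.488 / (120 + 4.488) = 38.9 × 4.488/124.5 = 1.40 V.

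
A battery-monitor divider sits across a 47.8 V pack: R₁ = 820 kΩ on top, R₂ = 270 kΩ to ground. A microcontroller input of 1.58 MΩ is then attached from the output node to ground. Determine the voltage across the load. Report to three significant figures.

The load sits in parallel with R₂: R₂‖R_L = (270 × 1580) / (270 + 1580) = 230.6 kΩ.
V_out = 47.8 × 230.6 / (820 + 230.6) = 47.8 × 230.6/1051 = 10.5 V.
(Unloaded it would have been 11.8 V.)

V_out ≈ 10.5 V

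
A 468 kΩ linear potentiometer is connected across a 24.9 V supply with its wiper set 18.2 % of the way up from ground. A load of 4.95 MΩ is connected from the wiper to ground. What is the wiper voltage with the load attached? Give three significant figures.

V ≈ 4.47 V

The wiper splits the pot into (1−α)R = 382.8 kΩ above and αR = 85.18 kΩ below.
Lower section ‖ load = 83.74 kΩ.
V_wiper = 24.9 × 83.74/(382.8 + 83.74) = 4.47 V.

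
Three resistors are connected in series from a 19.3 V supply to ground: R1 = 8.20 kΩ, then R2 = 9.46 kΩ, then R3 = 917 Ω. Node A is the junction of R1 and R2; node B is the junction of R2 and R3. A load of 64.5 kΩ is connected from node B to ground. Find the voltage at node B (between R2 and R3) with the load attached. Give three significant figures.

At node B, R3 is in parallel with the load: R3‖R_L = 904.1 Ω.
Below node A the resistance is R2 + (R3‖R_L) = 10360 Ω, so V_A = 19.3 × 10360/18560 = 10.77 V.
Then V_B = V_A × (R3‖R_L)/(R2 + R3‖R_L) = 10.77 × 904.1/10360 = 0.940 V.

V ≈ 0.940 V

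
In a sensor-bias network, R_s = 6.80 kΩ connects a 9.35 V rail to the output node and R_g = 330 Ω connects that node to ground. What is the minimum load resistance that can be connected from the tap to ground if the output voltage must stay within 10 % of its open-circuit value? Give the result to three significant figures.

Output resistance R_th = R_s‖R_g = (6800 × 330)/7130 = 314.7 Ω.
The fractional drop is R_th/(R_th + R_L); requiring this ≤ 0.100 gives R_L ≥ R_th(1/0.100 − 1) = 314.7 × 9.000 = 2.83 kΩ.

R_L(min) ≈ 2.83 kΩ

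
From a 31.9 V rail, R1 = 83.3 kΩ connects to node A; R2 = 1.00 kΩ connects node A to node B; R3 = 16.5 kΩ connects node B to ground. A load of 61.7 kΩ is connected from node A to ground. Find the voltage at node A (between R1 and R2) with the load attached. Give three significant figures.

V ≈ 4.49 V

Below node A the series string R2+R3 = 17.50 kΩ sits in parallel with the 61.7 kΩ load: 13.63 kΩ.
V_A = 31.9 × 13.63/(83.3 + 13.63) = 4.49 V.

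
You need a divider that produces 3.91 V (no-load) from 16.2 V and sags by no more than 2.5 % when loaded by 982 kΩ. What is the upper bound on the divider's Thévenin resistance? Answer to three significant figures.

Loading drop = R_th/(R_th + R_L) ≤ 0.0250, so R_th ≤ R_L · ε/(1−ε) = 982 kΩ × 0.0250/0.9750 = 25.2 kΩ.
(Any R1, R2 with R2/(R1+R2) = 0.241 and R1‖R2 ≤ 25.2 kΩ will meet the spec.)

R_th ≤ 25.2 kΩ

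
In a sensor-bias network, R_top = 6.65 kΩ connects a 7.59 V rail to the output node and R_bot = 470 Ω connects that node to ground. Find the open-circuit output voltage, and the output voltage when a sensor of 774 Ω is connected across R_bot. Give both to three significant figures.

Open-circuit: V = 7.59 × 470/(6650 + 470) = 0.501 V.
With the load, R_bot becomes R_bot‖R_L = 292.4 Ω, so V = 7.59 × 292.4/6942 = 0.320 V.

Unloaded: 0.501 V; loaded: 0.320 V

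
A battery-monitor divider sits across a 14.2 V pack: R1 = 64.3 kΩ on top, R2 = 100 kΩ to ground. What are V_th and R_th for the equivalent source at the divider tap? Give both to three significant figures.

V_th = 8.64 V, R_th = 39.1 kΩ

V_th is the open-circuit tap voltage: 14.2 × 100/(64.3 + 100) = 8.64 V.
With the supply zeroed, R1 and R2 appear in parallel from the tap: R_th = R1‖R2 = (64.3 × 100)/164.3 = 39.1 kΩ.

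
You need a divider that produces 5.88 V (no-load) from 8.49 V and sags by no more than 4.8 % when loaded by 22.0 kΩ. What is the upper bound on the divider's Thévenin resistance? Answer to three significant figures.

R_th ≤ 1.11 kΩ

Loading drop = R_th/(R_th + R_L) ≤ 0.0480, so R_th ≤ R_L · ε/(1−ε) = 22.0 kΩ × 0.0480/0.9520 = 1.11 kΩ.
(Any R1, R2 with R2/(R1+R2) = 0.693 and R1‖R2 ≤ 1.11 kΩ will meet the spec.)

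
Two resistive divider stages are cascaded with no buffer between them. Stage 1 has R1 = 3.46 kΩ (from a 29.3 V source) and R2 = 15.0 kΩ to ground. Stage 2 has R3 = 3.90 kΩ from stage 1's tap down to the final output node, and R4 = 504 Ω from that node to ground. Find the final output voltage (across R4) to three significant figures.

V_out ≈ 1.66 V

Stage 2 presents R3+R4 = 4404 Ω as a load on stage 1's tap.
Stage 1's lower leg becomes R2‖(R3+R4) = 3404 Ω, so V_mid = 29.3 × 3404/6864 = 14.53 V.
Stage 2 is itself unloaded: V_out = V_mid × R4/(R3+R4) = 14.53 × 504/4404 = 1.66 V.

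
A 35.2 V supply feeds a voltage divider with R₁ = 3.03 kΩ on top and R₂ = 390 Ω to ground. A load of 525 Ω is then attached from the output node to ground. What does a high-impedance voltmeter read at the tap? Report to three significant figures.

The load sits in parallel with R₂: R₂‖R_L = (390 × 525) / (390 + 525) = 223.8 Ω.
V_out = 35.2 × 223.8 / (3030 + 223.8) = 35.2 × 223.8/3254 = 2.42 V.

V_out ≈ 2.42 V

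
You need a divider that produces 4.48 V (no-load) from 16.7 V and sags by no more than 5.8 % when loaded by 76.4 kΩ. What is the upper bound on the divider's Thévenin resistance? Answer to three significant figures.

R_th ≤ 4.70 kΩ

Loading drop = R_th/(R_th + R_L) ≤ 0.0580, so R_th ≤ R_L · ε/(1−ε) = 76.4 kΩ × 0.0580/0.9420 = 4.70 kΩ.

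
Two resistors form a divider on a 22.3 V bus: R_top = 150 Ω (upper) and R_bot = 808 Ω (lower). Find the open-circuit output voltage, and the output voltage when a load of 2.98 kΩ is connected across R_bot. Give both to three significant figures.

Unloaded: 18.8 V; loaded: 18.0 V

Open-circuit: V = 22.3 × 808/(150 + 808) = 18.8 V.
With the load, R_bot becomes R_bot‖R_L = 635.6 Ω, so V = 22.3 × 635.6/785.6 = 18.0 V.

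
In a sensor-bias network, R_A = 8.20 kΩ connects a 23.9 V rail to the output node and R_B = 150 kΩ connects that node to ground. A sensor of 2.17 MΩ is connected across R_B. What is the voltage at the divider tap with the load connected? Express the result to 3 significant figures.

V_out ≈ 22.6 V

The load sits in parallel with R_B: R_B‖R_L = (150 × 2170) / (150 + 2170) = 140.3 kΩ.
V_out = 23.9 × 140.3 / (8.20 + 140.3) = 23.9 × 140.3/148.5 = 22.6 V.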